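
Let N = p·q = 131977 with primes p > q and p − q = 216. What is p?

487

Since p = q + 216, we have 131977 = q(q + 216), so q² + 216q − 131977 = 0.
Discriminant: 216² + 4·131977 = 46656 + 527908 = 574564; √574564 = 758.
q = (−216 + 758)/2 = 271, and p = q + 216 = 487.
Check: 271 · 487 = 131977.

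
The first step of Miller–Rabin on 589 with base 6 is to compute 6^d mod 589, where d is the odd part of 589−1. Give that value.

216

589 − 1 = 588 = 2^2 · 147, so d = 147.
6^1 ≡ 6 (mod 589)
6^2 ≡ 6^2 = 36 ≡ 36 (mod 589)
6^4 ≡ 36^2 = 1296 ≡ 118 (mod 589)
6^8 ≡ 118^2 = 13924 ≡ 377 (mod 589)
6^16 ≡ 377^2 = 142129 ≡ 180 (mod 589)
6^32 ≡ 180^2 = 32400 ≡ 5 (mod 589)
6^64 ≡ 5^2 = 25 ≡ 25 (mod 589)
6^128 ≡ 25^2 = 625 ≡ 36 (mod 589)
147 = 128 + 16 + 2 + 1 in binary powers of 2.
So 6^147 ≡ 36 · 180 · 36 · 6 ≡ 216 (mod 589).
Squaring chain: 216 → 125; never reaches −1, so base 6 is a Miller–Rabin witness that 589 is composite.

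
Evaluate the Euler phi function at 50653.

49284

Factor: 50653 = 37^3.
φ(50653) = 37^2·(37−1) = 49284.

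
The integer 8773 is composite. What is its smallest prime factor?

8773 is odd.
Digit sum 25, not divisible by 3.
Ends in 3: not divisible by 5.
7: 8773 = 7·1253 + 2
11: 8773 = 11·797 + 6
13: 8773 = 13·674 + 11
17: 8773 = 17·516 + 1
19: 8773 = 19·461 + 14
23: 8773 = 23·381 + 10
29: 8773 = 29·302 + 15
31: 8773 = 31·283

31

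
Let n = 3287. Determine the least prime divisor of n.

19

3287 is odd.
Digit sum 20, not divisible by 3.
Ends in 7: not divisible by 5.
7: 3287 = 7·469 + 4
11: 3287 = 11·298 + 9
13: 3287 = 13·252 + 11
17: 3287 = 17·193 + 6
19: 3287 = 19·173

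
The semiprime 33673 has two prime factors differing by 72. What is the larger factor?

223

Since p = q + 72, we have 33673 = q(q + 72), so q² + 72q − 33673 = 0.
Discriminant: 72² + 4·33673 = 5184 + 134692 = 139876; √139876 = 374.
q = (−72 + 374)/2 = 151, and p = q + 72 = 223.
Check: 151 · 223 = 33673.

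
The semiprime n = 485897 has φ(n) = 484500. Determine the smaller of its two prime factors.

φ(n) = (p−1)(q−1) = n − (p+q) + 1, so p + q = 485897 − 484500 + 1 = 1398.
p and q are the roots of t² − 1398t + 485897 = 0.
Discriminant: 1398² − 4·485897 = 1954404 − 1943588 = 10816; √10816 = 104.
q = (1398 − 104)/2 = 647, p = (1398 + 104)/2 = 751.
Check: 647 · 751 = 485897.

647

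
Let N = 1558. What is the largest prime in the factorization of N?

1558 = 2 · 779
779 = 19 · 41
41 is prime.
So 1558 = 2 · 19 · 41; the largest prime factor is 41.

41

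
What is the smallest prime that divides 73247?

73247 is odd.
Digit sum 23, not divisible by 3.
Ends in 7: not divisible by 5.
7: 73247 = 7·10463 + 6
11: 73247 = 11·6658 + 9
13: 73247 = 13·5634 + 5
17: 73247 = 17·4308 + 11
19: 73247 = 19·3855 + 2
23: 73247 = 23·3184 + 15
29: 73247 = 29·2525 + 22
31: 73247 = 31·2362 + 25
37: 73247 = 37·1979 + 24
41: 73247 = 41·1786 + 21
43: 73247 = 43·1703 + 18
47: 73247 = 47·1558 + 21
53: 73247 = 53·1382 + 1
59: 73247 = 59·1241 + 28
61: 73247 = 61·1200 + 47
67: 73247 = 67·1093 + 16
71: 73247 = 71·1031 + 46
73: 73247 = 73·1003 + 28
79: 73247 = 79·927 + 14
83: 73247 = 83·882 + 41
89: 73247 = 89·823

89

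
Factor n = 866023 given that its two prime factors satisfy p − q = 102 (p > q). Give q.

881

Since p = q + 102, we have 866023 = q(q + 102), so q² + 102q − 866023 = 0.
Discriminant: 102² + 4·866023 = 10404 + 3464092 = 3474496; √3474496 = 1864.
q = (−102 + 1864)/2 = 881, and p = q + 102 = 983.
Check: 881 · 983 = 866023.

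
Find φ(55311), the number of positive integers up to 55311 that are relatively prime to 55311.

36312

Factor: 55311 = 3 · 103 · 179.
φ(55311) = (3−1) · (103−1) · (179−1) = 2 · 102 · 178 = 36312.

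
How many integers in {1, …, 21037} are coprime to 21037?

20736

Factor: 21037 = 109 · 193.
φ(21037) = (109−1) · (193−1) = 108 · 192 = 20736.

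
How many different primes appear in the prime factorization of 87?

87 = 3 · 29
87 = 3 · 29, which has 2 distinct prime factors.

2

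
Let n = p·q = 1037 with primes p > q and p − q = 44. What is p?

Since p = q + 44, we have 1037 = q(q + 44), so q² + 44q − 1037 = 0.
Discriminant: 44² + 4·1037 = 1936 + 4148 = 6084; √6084 = 78.
q = (−44 + 78)/2 = 17, and p = q + 44 = 61.
Check: 17 · 61 = 1037.

61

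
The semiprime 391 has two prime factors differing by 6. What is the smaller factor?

17

Since p = q + 6, we have 391 = q(q + 6), so q² + 6q − 391 = 0.
Discriminant: 6² + 4·391 = 36 + 1564 = 1600; √1600 = 40.
q = (−6 + 40)/2 = 17, and p = q + 6 = 23.
Check: 17 · 23 = 391.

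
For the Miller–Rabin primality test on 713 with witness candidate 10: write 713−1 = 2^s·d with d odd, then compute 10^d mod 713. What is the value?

493

713 − 1 = 712 = 2^3 · 89, so d = 89.
10^1 ≡ 10 (mod 713)
10^2 ≡ 10^2 = 100 ≡ 100 (mod 713)
10^4 ≡ 100^2 = 10000 ≡ 18 (mod 713)
10^8 ≡ 18^2 = 324 ≡ 324 (mod 713)
10^16 ≡ 324^2 = 104976 ≡ 165 (mod 713)
10^32 ≡ 165^2 = 27225 ≡ 131 (mod 713)
10^64 ≡ 131^2 = 17161 ≡ 49 (mod 713)
89 = 64 + 16 + 8 + 1 in binary powers of 2.
So 10^89 ≡ 49 · 165 · 324 · 10 ≡ 493 (mod 713).
Squaring chain: 493 → 629 → 639; never reaches −1, so base 10 is a Miller–Rabin witness that 713 is composite.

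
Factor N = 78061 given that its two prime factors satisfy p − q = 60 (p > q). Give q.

Since p = q + 60, we have 78061 = q(q + 60), so q² + 60q − 78061 = 0.
Discriminant: 60² + 4·78061 = 3600 + 312244 = 315844; √315844 = 562.
q = (−60 + 562)/2 = 251, and p = q + 60 = 311.
Check: 251 · 311 = 78061.

251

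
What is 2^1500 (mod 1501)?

2^1 ≡ 2 (mod 1501)
2^2 ≡ 2^2 = 4 ≡ 4 (mod 1501)
2^4 ≡ 4^2 = 16 ≡ 16 (mod 1501)
2^8 ≡ 16^2 = 256 ≡ 256 (mod 1501)
2^16 ≡ 256^2 = 65536 ≡ 993 (mod 1501)
2^32 ≡ 993^2 = 986049 ≡ 1393 (mod 1501)
2^64 ≡ 1393^2 = 1940449 ≡ 1157 (mod 1501)
2^128 ≡ 1157^2 = 1338649 ≡ 1258 (mod 1501)
2^256 ≡ 1258^2 = 1582564 ≡ 510 (mod 1501)
2^512 ≡ 510^2 = 260100 ≡ 427 (mod 1501)
2^1024 ≡ 427^2 = 182329 ≡ 708 (mod 1501)
1500 = 1024 + 256 + 128 + 64 + 16 + 8 + 4 in binary powers of 2.
So 2^1500 ≡ 708 · 510 · 1258 · 1157 · 993 · 256 · 16 ≡ 1128 (mod 1501).
Since 1128 ≠ 1, base 2 is a Fermat witness: 1501 is composite.

1128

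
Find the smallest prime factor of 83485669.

97

83485669 is odd.
Digit sum 49, not divisible by 3.
Ends in 9: not divisible by 5.
7: 83485669 = 7·11926524 + 1
11: 83485669 = 11·7589606 + 3
13: 83485669 = 13·6421974 + 7
17: 83485669 = 17·4910921 + 12
19: 83485669 = 19·4393982 + 11
23: 83485669 = 23·3629811 + 16
29: 83485669 = 29·2878816 + 5
31: 83485669 = 31·2693086 + 3
37: 83485669 = 37·2256369 + 16
41: 83485669 = 41·2036235 + 34
43: 83485669 = 43·1941527 + 8
47: 83485669 = 47·1776290 + 39
53: 83485669 = 53·1575201 + 16
59: 83485669 = 59·1415011 + 20
61: 83485669 = 61·1368617 + 32
67: 83485669 = 67·1246054 + 51
71: 83485669 = 71·1175854 + 35
73: 83485669 = 73·1143639 + 22
79: 83485669 = 79·1056780 + 49
83: 83485669 = 83·1005851 + 36
89: 83485669 = 89·938041 + 20
97: 83485669 = 97·860677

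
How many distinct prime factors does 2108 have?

3

2108 = 2^2 · 527
527 = 17 · 31
2108 = 2^2 · 17 · 31, which has 3 distinct prime factors.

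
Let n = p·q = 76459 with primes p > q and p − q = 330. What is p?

487

Since p = q + 330, we have 76459 = q(q + 330), so q² + 330q − 76459 = 0.
Discriminant: 330² + 4·76459 = 108900 + 305836 = 414736; √414736 = 644.
q = (−330 + 644)/2 = 157, and p = q + 330 = 487.
Check: 157 · 487 = 76459.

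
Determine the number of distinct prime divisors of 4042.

3

4042 = 2 · 2021
2021 = 43 · 47
4042 = 2 · 43 · 47, which has 3 distinct prime factors.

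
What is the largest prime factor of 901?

53

901 = 17 · 53
53 is prime.
So 901 = 17 · 53; the largest prime factor is 53.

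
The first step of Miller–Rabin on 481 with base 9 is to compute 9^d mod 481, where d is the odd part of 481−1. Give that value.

417

481 − 1 = 480 = 2^5 · 15, so d = 15.
9^1 ≡ 9 (mod 481)
9^2 ≡ 9^2 = 81 ≡ 81 (mod 481)
9^4 ≡ 81^2 = 6561 ≡ 308 (mod 481)
9^8 ≡ 308^2 = 94864 ≡ 107 (mod 481)
15 = 8 + 4 + 2 + 1 in binary powers of 2.
So 9^15 ≡ 107 · 308 · 81 · 9 ≡ 417 (mod 481).
Squaring chain: 417 → 248 → 417 → 248 → 417; never reaches −1, so base 9 is a Miller–Rabin witness that 481 is composite.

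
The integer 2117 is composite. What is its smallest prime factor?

29

2117 is odd.
Digit sum 11, not divisible by 3.
Ends in 7: not divisible by 5.
7: 2117 = 7·302 + 3
11: 2117 = 11·192 + 5
13: 2117 = 13·162 + 11
17: 2117 = 17·124 + 9
19: 2117 = 19·111 + 8
23: 2117 = 23·92 + 1
29: 2117 = 29·73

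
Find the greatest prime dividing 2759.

89

2759 = 31 · 89
89 is prime.
So 2759 = 31 · 89; the largest prime factor is 89.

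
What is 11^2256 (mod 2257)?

1

11^1 ≡ 11 (mod 2257)
11^2 ≡ 11^2 = 121 ≡ 121 (mod 2257)
11^4 ≡ 121^2 = 14641 ≡ 1099 (mod 2257)
11^8 ≡ 1099^2 = 1207801 ≡ 306 (mod 2257)
11^16 ≡ 306^2 = 93636 ≡ 1099 (mod 2257)
11^32 ≡ 1099^2 = 1207801 ≡ 306 (mod 2257)
11^64 ≡ 306^2 = 93636 ≡ 1099 (mod 2257)
11^128 ≡ 1099^2 = 1207801 ≡ 306 (mod 2257)
11^256 ≡ 306^2 = 93636 ≡ 1099 (mod 2257)
11^512 ≡ 1099^2 = 1207801 ≡ 306 (mod 2257)
11^1024 ≡ 306^2 = 93636 ≡ 1099 (mod 2257)
11^2048 ≡ 1099^2 = 1207801 ≡ 306 (mod 2257)
2256 = 2048 + 128 + 64 + 16 in binary powers of 2.
So 11^2256 ≡ 306 · 306 · 1099 · 1099 ≡ 1 (mod 2257).
Since the result is 1, base 11 gives no evidence that 2257 is composite.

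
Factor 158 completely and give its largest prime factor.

79

158 = 2 · 79
79 is prime.
So 158 = 2 · 79; the largest prime factor is 79.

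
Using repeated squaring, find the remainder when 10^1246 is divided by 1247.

10^1 ≡ 10 (mod 1247)
10^2 ≡ 10^2 = 100 ≡ 100 (mod 1247)
10^4 ≡ 100^2 = 10000 ≡ 24 (mod 1247)
10^8 ≡ 24^2 = 576 ≡ 576 (mod 1247)
10^16 ≡ 576^2 = 331776 ≡ 74 (mod 1247)
10^32 ≡ 74^2 = 5476 ≡ 488 (mod 1247)
10^64 ≡ 488^2 = 238144 ≡ 1214 (mod 1247)
10^128 ≡ 1214^2 = 1473796 ≡ 1089 (mod 1247)
10^256 ≡ 1089^2 = 1185921 ≡ 24 (mod 1247)
10^512 ≡ 24^2 = 576 ≡ 576 (mod 1247)
10^1024 ≡ 576^2 = 331776 ≡ 74 (mod 1247)
1246 = 1024 + 128 + 64 + 16 + 8 + 4 + 2 in binary powers of 2.
So 10^1246 ≡ 74 · 1089 · 1214 · 74 · 576 · 24 · 100 ≡ 608 (mod 1247).
Since 608 ≠ 1, base 10 is a Fermat witness: 1247 is composite.

608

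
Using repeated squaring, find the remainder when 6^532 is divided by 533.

6^1 ≡ 6 (mod 533)
6^2 ≡ 6^2 = 36 ≡ 36 (mod 533)
6^4 ≡ 36^2 = 1296 ≡ 230 (mod 533)
6^8 ≡ 230^2 = 52900 ≡ 133 (mod 533)
6^16 ≡ 133^2 = 17689 ≡ 100 (mod 533)
6^32 ≡ 100^2 = 10000 ≡ 406 (mod 533)
6^64 ≡ 406^2 = 164836 ≡ 139 (mod 533)
6^128 ≡ 139^2 = 19321 ≡ 133 (mod 533)
6^256 ≡ 133^2 = 17689 ≡ 100 (mod 533)
6^512 ≡ 100^2 = 10000 ≡ 406 (mod 533)
532 = 512 + 16 + 4 in binary powers of 2.
So 6^532 ≡ 406 · 100 · 230 ≡ 373 (mod 533).
Since 373 ≠ 1, base 6 is a Fermat witness: 533 is composite.

373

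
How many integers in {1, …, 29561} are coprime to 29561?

24480

Factor: 29561 = 7 · 41 · 103.
φ(29561) = (7−1) · (41−1) · (103−1) = 6 · 40 · 102 = 24480.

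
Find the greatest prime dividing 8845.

8845 = 5 · 1769
1769 = 29 · 61
61 is prime.
So 8845 = 5 · 29 · 61; the largest prime factor is 61.

61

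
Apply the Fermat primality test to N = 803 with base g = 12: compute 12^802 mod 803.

771

12^1 ≡ 12 (mod 803)
12^2 ≡ 12^2 = 144 ≡ 144 (mod 803)
12^4 ≡ 144^2 = 20736 ≡ 661 (mod 803)
12^8 ≡ 661^2 = 436921 ≡ 89 (mod 803)
12^16 ≡ 89^2 = 7921 ≡ 694 (mod 803)
12^32 ≡ 694^2 = 481636 ≡ 639 (mod 803)
12^64 ≡ 639^2 = 408321 ≡ 397 (mod 803)
12^128 ≡ 397^2 = 157609 ≡ 221 (mod 803)
12^256 ≡ 221^2 = 48841 ≡ 661 (mod 803)
12^512 ≡ 661^2 = 436921 ≡ 89 (mod 803)
802 = 512 + 256 + 32 + 2 in binary powers of 2.
So 12^802 ≡ 89 · 661 · 639 · 144 ≡ 771 (mod 803).
Since 771 ≠ 1, base 12 is a Fermat witness: 803 is composite.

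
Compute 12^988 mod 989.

12^1 ≡ 12 (mod 989)
12^2 ≡ 12^2 = 144 ≡ 144 (mod 989)
12^4 ≡ 144^2 = 20736 ≡ 956 (mod 989)
12^8 ≡ 956^2 = 913936 ≡ 100 (mod 989)
12^16 ≡ 100^2 = 10000 ≡ 110 (mod 989)
12^32 ≡ 110^2 = 12100 ≡ 232 (mod 989)
12^64 ≡ 232^2 = 53824 ≡ 418 (mod 989)
12^128 ≡ 418^2 = 174724 ≡ 660 (mod 989)
12^256 ≡ 660^2 = 435600 ≡ 440 (mod 989)
12^512 ≡ 440^2 = 193600 ≡ 745 (mod 989)
988 = 512 + 256 + 128 + 64 + 16 + 8 + 4 in binary powers of 2.
So 12^988 ≡ 745 · 440 · 660 · 418 · 110 · 100 · 956 ≡ 418 (mod 989).
Since 418 ≠ 1, base 12 is a Fermat witness: 989 is composite.

418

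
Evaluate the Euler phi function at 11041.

10800

Factor: 11041 = 61 · 181.
φ(11041) = (61−1) · (181−1) = 60 · 180 = 10800.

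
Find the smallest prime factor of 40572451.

40572451 is odd.
Digit sum 28, not divisible by 3.
Ends in 1: not divisible by 5.
7: 40572451 = 7·5796064 + 3
11: 40572451 = 11·3688404 + 7
13: 40572451 = 13·3120957 + 10
17: 40572451 = 17·2386614 + 13
19: 40572451 = 19·2135392 + 3
23: 40572451 = 23·1764019 + 14
29: 40572451 = 29·1399050 + 1
31: 40572451 = 31·1308788 + 23
37: 40572451 = 37·1096552 + 27
41: 40572451 = 41·989571 + 40
43: 40572451 = 43·943545 + 16
47: 40572451 = 47·863243 + 30
53: 40572451 = 53·765517 + 50
59: 40572451 = 59·687668 + 39
61: 40572451 = 61·665122 + 9
67: 40572451 = 67·605558 + 65
71: 40572451 = 71·571442 + 69
73: 40572451 = 73·555787

73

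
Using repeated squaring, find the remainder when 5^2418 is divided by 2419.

433

5^1 ≡ 5 (mod 2419)
5^2 ≡ 5^2 = 25 ≡ 25 (mod 2419)
5^4 ≡ 25^2 = 625 ≡ 625 (mod 2419)
5^8 ≡ 625^2 = 390625 ≡ 1166 (mod 2419)
5^16 ≡ 1166^2 = 1359556 ≡ 78 (mod 2419)
5^32 ≡ 78^2 = 6084 ≡ 1246 (mod 2419)
5^64 ≡ 1246^2 = 1552516 ≡ 1937 (mod 2419)
5^128 ≡ 1937^2 = 3751969 ≡ 100 (mod 2419)
5^256 ≡ 100^2 = 10000 ≡ 324 (mod 2419)
5^512 ≡ 324^2 = 104976 ≡ 959 (mod 2419)
5^1024 ≡ 959^2 = 919681 ≡ 461 (mod 2419)
5^2048 ≡ 461^2 = 212521 ≡ 2068 (mod 2419)
2418 = 2048 + 256 + 64 + 32 + 16 + 2 in binary powers of 2.
So 5^2418 ≡ 2068 · 324 · 1937 · 1246 · 78 · 25 ≡ 433 (mod 2419).
Since 433 ≠ 1, base 5 is a Fermat witness: 2419 is composite.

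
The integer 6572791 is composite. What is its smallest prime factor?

37

6572791 is odd.
Digit sum 37, not divisible by 3.
Ends in 1: not divisible by 5.
7: 6572791 = 7·938970 + 1
11: 6572791 = 11·597526 + 5
13: 6572791 = 13·505599 + 4
17: 6572791 = 17·386634 + 13
19: 6572791 = 19·345936 + 7
23: 6572791 = 23·285773 + 12
29: 6572791 = 29·226647 + 28
31: 6572791 = 31·212025 + 16
37: 6572791 = 37·177643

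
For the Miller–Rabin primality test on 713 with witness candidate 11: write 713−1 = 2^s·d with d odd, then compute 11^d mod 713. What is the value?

713 − 1 = 712 = 2^3 · 89, so d = 89.
11^1 ≡ 11 (mod 713)
11^2 ≡ 11^2 = 121 ≡ 121 (mod 713)
11^4 ≡ 121^2 = 14641 ≡ 381 (mod 713)
11^8 ≡ 381^2 = 145161 ≡ 422 (mod 713)
11^16 ≡ 422^2 = 178084 ≡ 547 (mod 713)
11^32 ≡ 547^2 = 299209 ≡ 462 (mod 713)
11^64 ≡ 462^2 = 213444 ≡ 257 (mod 713)
89 = 64 + 16 + 8 + 1 in binary powers of 2.
So 11^89 ≡ 257 · 547 · 422 · 11 ≡ 172 (mod 713).
Squaring chain: 172 → 351 → 565; never reaches −1, so base 11 is a Miller–Rabin witness that 713 is composite.

172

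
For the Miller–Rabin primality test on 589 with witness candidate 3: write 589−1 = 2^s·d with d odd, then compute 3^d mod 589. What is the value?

426

589 − 1 = 588 = 2^2 · 147, so d = 147.
3^1 ≡ 3 (mod 589)
3^2 ≡ 3^2 = 9 ≡ 9 (mod 589)
3^4 ≡ 9^2 = 81 ≡ 81 (mod 589)
3^8 ≡ 81^2 = 6561 ≡ 82 (mod 589)
3^16 ≡ 82^2 = 6724 ≡ 245 (mod 589)
3^32 ≡ 245^2 = 60025 ≡ 536 (mod 589)
3^64 ≡ 536^2 = 287296 ≡ 453 (mod 589)
3^128 ≡ 453^2 = 205209 ≡ 237 (mod 589)
147 = 128 + 16 + 2 + 1 in binary powers of 2.
So 3^147 ≡ 237 · 245 · 9 · 3 ≡ 426 (mod 589).
Squaring chain: 426 → 64; never reaches −1, so base 3 is a Miller–Rabin witness that 589 is composite.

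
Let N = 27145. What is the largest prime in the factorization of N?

89

27145 = 5 · 5429
5429 = 61 · 89
89 is prime.
So 27145 = 5 · 61 · 89; the largest prime factor is 89.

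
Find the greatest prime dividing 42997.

42997 = 19 · 2263
2263 = 31 · 73
73 is prime.
So 42997 = 19 · 31 · 73; the largest prime factor is 73.

73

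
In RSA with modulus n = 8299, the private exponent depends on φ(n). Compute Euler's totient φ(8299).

Factor: 8299 = 43 · 193.
φ(8299) = (43−1) · (193−1) = 42 · 192 = 8064.

8064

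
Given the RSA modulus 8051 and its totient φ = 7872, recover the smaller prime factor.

83

φ(n) = (p−1)(q−1) = n − (p+q) + 1, so p + q = 8051 − 7872 + 1 = 180.
p and q are the roots of t² − 180t + 8051 = 0.
Discriminant: 180² − 4·8051 = 32400 − 32204 = 196; √196 = 14.
q = (180 − 14)/2 = 83, p = (180 + 14)/2 = 97.
Check: 83 · 97 = 8051.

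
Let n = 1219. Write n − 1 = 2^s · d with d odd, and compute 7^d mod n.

888

1219 − 1 = 1218 = 2^1 · 609, so d = 609.
7^1 ≡ 7 (mod 1219)
7^2 ≡ 7^2 = 49 ≡ 49 (mod 1219)
7^4 ≡ 49^2 = 2401 ≡ 1182 (mod 1219)
7^8 ≡ 1182^2 = 1397124 ≡ 150 (mod 1219)
7^16 ≡ 150^2 = 22500 ≡ 558 (mod 1219)
7^32 ≡ 558^2 = 311364 ≡ 519 (mod 1219)
7^64 ≡ 519^2 = 269361 ≡ 1181 (mod 1219)
7^128 ≡ 1181^2 = 1394761 ≡ 225 (mod 1219)
7^256 ≡ 225^2 = 50625 ≡ 646 (mod 1219)
7^512 ≡ 646^2 = 417316 ≡ 418 (mod 1219)
609 = 512 + 64 + 32 + 1 in binary powers of 2.
So 7^609 ≡ 418 · 1181 · 519 · 7 ≡ 888 (mod 1219).
Squaring chain: 888; never reaches −1, so base 7 is a Miller–Rabin witness that 1219 is composite.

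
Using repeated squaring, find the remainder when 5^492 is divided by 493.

344

5^1 ≡ 5 (mod 493)
5^2 ≡ 5^2 = 25 ≡ 25 (mod 493)
5^4 ≡ 25^2 = 625 ≡ 132 (mod 493)
5^8 ≡ 132^2 = 17424 ≡ 169 (mod 493)
5^16 ≡ 169^2 = 28561 ≡ 460 (mod 493)
5^32 ≡ 460^2 = 211600 ≡ 103 (mod 493)
5^64 ≡ 103^2 = 10609 ≡ 256 (mod 493)
5^128 ≡ 256^2 = 65536 ≡ 460 (mod 493)
5^256 ≡ 460^2 = 211600 ≡ 103 (mod 493)
492 = 256 + 128 + 64 + 32 + 8 + 4 in binary powers of 2.
So 5^492 ≡ 103 · 460 · 256 · 103 · 169 · 132 ≡ 344 (mod 493).
Since 344 ≠ 1, base 5 is a Fermat witness: 493 is composite.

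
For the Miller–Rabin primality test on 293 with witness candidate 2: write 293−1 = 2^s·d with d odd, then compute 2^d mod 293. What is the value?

138

293 − 1 = 292 = 2^2 · 73, so d = 73.
2^1 ≡ 2 (mod 293)
2^2 ≡ 2^2 = 4 ≡ 4 (mod 293)
2^4 ≡ 4^2 = 16 ≡ 16 (mod 293)
2^8 ≡ 16^2 = 256 ≡ 256 (mod 293)
2^16 ≡ 256^2 = 65536 ≡ 197 (mod 293)
2^32 ≡ 197^2 = 38809 ≡ 133 (mod 293)
2^64 ≡ 133^2 = 17689 ≡ 109 (mod 293)
73 = 64 + 8 + 1 in binary powers of 2.
So 2^73 ≡ 109 · 256 · 2 ≡ 138 (mod 293).
Squaring chain: 138 → 292; reaches −1, so base 2 does not prove 293 composite.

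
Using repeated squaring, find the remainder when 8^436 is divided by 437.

334

8^1 ≡ 8 (mod 437)
8^2 ≡ 8^2 = 64 ≡ 64 (mod 437)
8^4 ≡ 64^2 = 4096 ≡ 163 (mod 437)
8^8 ≡ 163^2 = 26569 ≡ 349 (mod 437)
8^16 ≡ 349^2 = 121801 ≡ 315 (mod 437)
8^32 ≡ 315^2 = 99225 ≡ 26 (mod 437)
8^64 ≡ 26^2 = 676 ≡ 239 (mod 437)
8^128 ≡ 239^2 = 57121 ≡ 311 (mod 437)
8^256 ≡ 311^2 = 96721 ≡ 144 (mod 437)
436 = 256 + 128 + 32 + 16 + 4 in binary powers of 2.
So 8^436 ≡ 144 · 311 · 26 · 315 · 163 ≡ 334 (mod 437).
Since 334 ≠ 1, base 8 is a Fermat witness: 437 is composite.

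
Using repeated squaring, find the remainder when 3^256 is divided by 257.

1

3^1 ≡ 3 (mod 257)
3^2 ≡ 3^2 = 9 ≡ 9 (mod 257)
3^4 ≡ 9^2 = 81 ≡ 81 (mod 257)
3^8 ≡ 81^2 = 6561 ≡ 136 (mod 257)
3^16 ≡ 136^2 = 18496 ≡ 249 (mod 257)
3^32 ≡ 249^2 = 62001 ≡ 64 (mod 257)
3^64 ≡ 64^2 = 4096 ≡ 241 (mod 257)
3^128 ≡ 241^2 = 58081 ≡ 256 (mod 257)
3^256 ≡ 256^2 = 65536 ≡ 1 (mod 257)
256 = 256 in binary powers of 2.
So 3^256 ≡ 1 ≡ 1 (mod 257).
Since the result is 1, base 3 gives no evidence that 257 is composite.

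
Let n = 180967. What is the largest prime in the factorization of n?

73

180967 = 37 · 4891
4891 = 67 · 73
73 is prime.
So 180967 = 37 · 67 · 73; the largest prime factor is 73.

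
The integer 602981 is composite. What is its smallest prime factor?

602981 is odd.
Digit sum 26, not divisible by 3.
Ends in 1: not divisible by 5.
7: 602981 = 7·86140 + 1
11: 602981 = 11·54816 + 5
13: 602981 = 13·46383 + 2
17: 602981 = 17·35469 + 8
19: 602981 = 19·31735 + 16
23: 602981 = 23·26216 + 13
29: 602981 = 29·20792 + 13
31: 602981 = 31·19451

31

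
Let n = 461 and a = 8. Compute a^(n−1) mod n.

1

8^1 ≡ 8 (mod 461)
8^2 ≡ 8^2 = 64 ≡ 64 (mod 461)
8^4 ≡ 64^2 = 4096 ≡ 408 (mod 461)
8^8 ≡ 408^2 = 166464 ≡ 43 (mod 461)
8^16 ≡ 43^2 = 1849 ≡ 5 (mod 461)
8^32 ≡ 5^2 = 25 ≡ 25 (mod 461)
8^64 ≡ 25^2 = 625 ≡ 164 (mod 461)
8^128 ≡ 164^2 = 26896 ≡ 158 (mod 461)
8^256 ≡ 158^2 = 24964 ≡ 70 (mod 461)
460 = 256 + 128 + 64 + 8 + 4 in binary powers of 2.
So 8^460 ≡ 70 · 158 · 164 · 43 · 408 ≡ 1 (mod 461).
Since the result is 1, base 8 gives no evidence that 461 is composite.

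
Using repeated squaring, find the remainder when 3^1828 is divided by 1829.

3^1 ≡ 3 (mod 1829)
3^2 ≡ 3^2 = 9 ≡ 9 (mod 1829)
3^4 ≡ 9^2 = 81 ≡ 81 (mod 1829)
3^8 ≡ 81^2 = 6561 ≡ 1074 (mod 1829)
3^16 ≡ 1074^2 = 1153476 ≡ 1206 (mod 1829)
3^32 ≡ 1206^2 = 1454436 ≡ 381 (mod 1829)
3^64 ≡ 381^2 = 145161 ≡ 670 (mod 1829)
3^128 ≡ 670^2 = 448900 ≡ 795 (mod 1829)
3^256 ≡ 795^2 = 632025 ≡ 1020 (mod 1829)
3^512 ≡ 1020^2 = 1040400 ≡ 1528 (mod 1829)
3^1024 ≡ 1528^2 = 2334784 ≡ 980 (mod 1829)
1828 = 1024 + 512 + 256 + 32 + 4 in binary powers of 2.
So 3^1828 ≡ 980 · 1528 · 1020 · 381 · 81 ≡ 534 (mod 1829).
Since 534 ≠ 1, base 3 is a Fermat witness: 1829 is composite.

534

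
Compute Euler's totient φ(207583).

Factor: 207583 = 41 · 61 · 83.
φ(207583) = (41−1) · (61−1) · (83−1) = 40 · 60 · 82 = 196800.

196800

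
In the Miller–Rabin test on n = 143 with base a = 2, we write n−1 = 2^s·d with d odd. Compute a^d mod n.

46

143 − 1 = 142 = 2^1 · 71, so d = 71.
2^1 ≡ 2 (mod 143)
2^2 ≡ 2^2 = 4 ≡ 4 (mod 143)
2^4 ≡ 4^2 = 16 ≡ 16 (mod 143)
2^8 ≡ 16^2 = 256 ≡ 113 (mod 143)
2^16 ≡ 113^2 = 12769 ≡ 42 (mod 143)
2^32 ≡ 42^2 = 1764 ≡ 48 (mod 143)
2^64 ≡ 48^2 = 2304 ≡ 16 (mod 143)
71 = 64 + 4 + 2 + 1 in binary powers of 2.
So 2^71 ≡ 16 · 16 · 4 · 2 ≡ 46 (mod 143).
Squaring chain: 46; never reaches −1, so base 2 is a Miller–Rabin witness that 143 is composite.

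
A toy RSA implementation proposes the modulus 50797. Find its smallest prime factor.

79

50797 is odd.
Digit sum 28, not divisible by 3.
Ends in 7: not divisible by 5.
7: 50797 = 7·7256 + 5
11: 50797 = 11·4617 + 10
13: 50797 = 13·3907 + 6
17: 50797 = 17·2988 + 1
19: 50797 = 19·2673 + 10
23: 50797 = 23·2208 + 13
29: 50797 = 29·1751 + 18
31: 50797 = 31·1638 + 19
37: 50797 = 37·1372 + 33
41: 50797 = 41·1238 + 39
43: 50797 = 43·1181 + 14
47: 50797 = 47·1080 + 37
53: 50797 = 53·958 + 23
59: 50797 = 59·860 + 57
61: 50797 = 61·832 + 45
67: 50797 = 67·758 + 11
71: 50797 = 71·715 + 32
73: 50797 = 73·695 + 62
79: 50797 = 79·643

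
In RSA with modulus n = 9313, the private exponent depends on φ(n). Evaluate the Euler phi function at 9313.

Factor: 9313 = 67 · 139.
φ(9313) = (67−1) · (139−1) = 66 · 138 = 9108.

9108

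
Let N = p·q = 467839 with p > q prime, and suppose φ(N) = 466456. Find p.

φ(n) = (p−1)(q−1) = n − (p+q) + 1, so p + q = 467839 − 466456 + 1 = 1384.
p and q are the roots of t² − 1384t + 467839 = 0.
Discriminant: 1384² − 4·467839 = 1915456 − 1871356 = 44100; √44100 = 210.
q = (1384 − 210)/2 = 587, p = (1384 + 210)/2 = 797.
Check: 587 · 797 = 467839.

797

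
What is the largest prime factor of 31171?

31171 = 7 · 4453
4453 = 61 · 73
73 is prime.
So 31171 = 7 · 61 · 73; the largest prime factor is 73.

73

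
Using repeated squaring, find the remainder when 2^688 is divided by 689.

2^1 ≡ 2 (mod 689)
2^2 ≡ 2^2 = 4 ≡ 4 (mod 689)
2^4 ≡ 4^2 = 16 ≡ 16 (mod 689)
2^8 ≡ 16^2 = 256 ≡ 256 (mod 689)
2^16 ≡ 256^2 = 65536 ≡ 81 (mod 689)
2^32 ≡ 81^2 = 6561 ≡ 360 (mod 689)
2^64 ≡ 360^2 = 129600 ≡ 68 (mod 689)
2^128 ≡ 68^2 = 4624 ≡ 490 (mod 689)
2^256 ≡ 490^2 = 240100 ≡ 328 (mod 689)
2^512 ≡ 328^2 = 107584 ≡ 100 (mod 689)
688 = 512 + 128 + 32 + 16 in binary powers of 2.
So 2^688 ≡ 100 · 490 · 360 · 81 ≡ 68 (mod 689).
Since 68 ≠ 1, base 2 is a Fermat witness: 689 is composite.

68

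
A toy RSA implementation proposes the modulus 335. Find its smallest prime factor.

335 is odd.
Digit sum 11, not divisible by 3.
Ends in 5: divisible by 5.

5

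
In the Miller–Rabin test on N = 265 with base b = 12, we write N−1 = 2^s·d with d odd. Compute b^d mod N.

265 − 1 = 264 = 2^3 · 33, so d = 33.
12^1 ≡ 12 (mod 265)
12^2 ≡ 12^2 = 144 ≡ 144 (mod 265)
12^4 ≡ 144^2 = 20736 ≡ 66 (mod 265)
12^8 ≡ 66^2 = 4356 ≡ 116 (mod 265)
12^16 ≡ 116^2 = 13456 ≡ 206 (mod 265)
12^32 ≡ 206^2 = 42436 ≡ 36 (mod 265)
33 = 32 + 1 in binary powers of 2.
So 12^33 ≡ 36 · 12 ≡ 167 (mod 265).
Squaring chain: 167 → 64 → 121; never reaches −1, so base 12 is a Miller–Rabin witness that 265 is composite.

167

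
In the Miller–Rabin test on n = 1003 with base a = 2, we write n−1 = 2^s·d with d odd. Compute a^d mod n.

1003 − 1 = 1002 = 2^1 · 501, so d = 501.
2^1 ≡ 2 (mod 1003)
2^2 ≡ 2^2 = 4 ≡ 4 (mod 1003)
2^4 ≡ 4^2 = 16 ≡ 16 (mod 1003)
2^8 ≡ 16^2 = 256 ≡ 256 (mod 1003)
2^16 ≡ 256^2 = 65536 ≡ 341 (mod 1003)
2^32 ≡ 341^2 = 116281 ≡ 936 (mod 1003)
2^64 ≡ 936^2 = 876096 ≡ 477 (mod 1003)
2^128 ≡ 477^2 = 227529 ≡ 851 (mod 1003)
2^256 ≡ 851^2 = 724201 ≡ 35 (mod 1003)
501 = 256 + 128 + 64 + 32 + 16 + 4 + 1 in binary powers of 2.
So 2^501 ≡ 35 · 851 · 477 · 936 · 341 · 16 · 2 ≡ 865 (mod 1003).
Squaring chain: 865; never reaches −1, so base 2 is a Miller–Rabin witness that 1003 is composite.

865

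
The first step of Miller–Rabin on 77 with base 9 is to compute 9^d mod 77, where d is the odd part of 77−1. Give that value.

77 − 1 = 76 = 2^2 · 19, so d = 19.
9^1 ≡ 9 (mod 77)
9^2 ≡ 9^2 = 81 ≡ 4 (mod 77)
9^4 ≡ 4^2 = 16 ≡ 16 (mod 77)
9^8 ≡ 16^2 = 256 ≡ 25 (mod 77)
9^16 ≡ 25^2 = 625 ≡ 9 (mod 77)
19 = 16 + 2 + 1 in binary powers of 2.
So 9^19 ≡ 9 · 4 · 9 ≡ 16 (mod 77).
Squaring chain: 16 → 25; never reaches −1, so base 9 is a Miller–Rabin witness that 77 is composite.

16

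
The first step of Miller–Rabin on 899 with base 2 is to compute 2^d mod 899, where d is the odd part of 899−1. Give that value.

698

899 − 1 = 898 = 2^1 · 449, so d = 449.
2^1 ≡ 2 (mod 899)
2^2 ≡ 2^2 = 4 ≡ 4 (mod 899)
2^4 ≡ 4^2 = 16 ≡ 16 (mod 899)
2^8 ≡ 16^2 = 256 ≡ 256 (mod 899)
2^16 ≡ 256^2 = 65536 ≡ 808 (mod 899)
2^32 ≡ 808^2 = 652864 ≡ 190 (mod 899)
2^64 ≡ 190^2 = 36100 ≡ 140 (mod 899)
2^128 ≡ 140^2 = 19600 ≡ 721 (mod 899)
2^256 ≡ 721^2 = 519841 ≡ 219 (mod 899)
449 = 256 + 128 + 64 + 1 in binary powers of 2.
So 2^449 ≡ 219 · 721 · 140 · 2 ≡ 698 (mod 899).
Squaring chain: 698; never reaches −1, so base 2 is a Miller–Rabin witness that 899 is composite.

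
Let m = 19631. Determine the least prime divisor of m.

67

19631 is odd.
Digit sum 20, not divisible by 3.
Ends in 1: not divisible by 5.
7: 19631 = 7·2804 + 3
11: 19631 = 11·1784 + 7
13: 19631 = 13·1510 + 1
17: 19631 = 17·1154 + 13
19: 19631 = 19·1033 + 4
23: 19631 = 23·853 + 12
29: 19631 = 29·676 + 27
31: 19631 = 31·633 + 8
37: 19631 = 37·530 + 21
41: 19631 = 41·478 + 33
43: 19631 = 43·456 + 23
47: 19631 = 47·417 + 32
53: 19631 = 53·370 + 21
59: 19631 = 59·332 + 43
61: 19631 = 61·321 + 50
67: 19631 = 67·293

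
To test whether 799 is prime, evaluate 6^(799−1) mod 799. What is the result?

247

6^1 ≡ 6 (mod 799)
6^2 ≡ 6^2 = 36 ≡ 36 (mod 799)
6^4 ≡ 36^2 = 1296 ≡ 497 (mod 799)
6^8 ≡ 497^2 = 247009 ≡ 118 (mod 799)
6^16 ≡ 118^2 = 13924 ≡ 341 (mod 799)
6^32 ≡ 341^2 = 116281 ≡ 426 (mod 799)
6^64 ≡ 426^2 = 181476 ≡ 103 (mod 799)
6^128 ≡ 103^2 = 10609 ≡ 222 (mod 799)
6^256 ≡ 222^2 = 49284 ≡ 545 (mod 799)
6^512 ≡ 545^2 = 297025 ≡ 596 (mod 799)
798 = 512 + 256 + 16 + 8 + 4 + 2 in binary powers of 2.
So 6^798 ≡ 596 · 545 · 341 · 118 · 497 · 36 ≡ 247 (mod 799).
Since 247 ≠ 1, base 6 is a Fermat witness: 799 is composite.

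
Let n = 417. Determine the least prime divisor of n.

3

417 is odd.
Digit sum 12, divisible by 3.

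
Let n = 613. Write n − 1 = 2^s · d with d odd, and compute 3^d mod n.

612

613 − 1 = 612 = 2^2 · 153, so d = 153.
3^1 ≡ 3 (mod 613)
3^2 ≡ 3^2 = 9 ≡ 9 (mod 613)
3^4 ≡ 9^2 = 81 ≡ 81 (mod 613)
3^8 ≡ 81^2 = 6561 ≡ 431 (mod 613)
3^16 ≡ 431^2 = 185761 ≡ 22 (mod 613)
3^32 ≡ 22^2 = 484 ≡ 484 (mod 613)
3^64 ≡ 484^2 = 234256 ≡ 90 (mod 613)
3^128 ≡ 90^2 = 8100 ≡ 131 (mod 613)
153 = 128 + 16 + 8 + 1 in binary powers of 2.
So 3^153 ≡ 131 · 22 · 431 · 3 ≡ 612 (mod 613).
Since 3^d ≡ 612 (mod 613), base 3 does not prove 613 composite.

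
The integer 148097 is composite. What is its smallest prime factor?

148097 is odd.
Digit sum 29, not divisible by 3.
Ends in 7: not divisible by 5.
7: 148097 = 7·21156 + 5
11: 148097 = 11·13463 + 4
13: 148097 = 13·11392 + 1
17: 148097 = 17·8711 + 10
19: 148097 = 19·7794 + 11
23: 148097 = 23·6439

23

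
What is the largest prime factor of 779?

41

779 = 19 · 41
41 is prime.
So 779 = 19 · 41; the largest prime factor is 41.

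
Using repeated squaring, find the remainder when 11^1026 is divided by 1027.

38

11^1 ≡ 11 (mod 1027)
11^2 ≡ 11^2 = 121 ≡ 121 (mod 1027)
11^4 ≡ 121^2 = 14641 ≡ 263 (mod 1027)
11^8 ≡ 263^2 = 69169 ≡ 360 (mod 1027)
11^16 ≡ 360^2 = 129600 ≡ 198 (mod 1027)
11^32 ≡ 198^2 = 39204 ≡ 178 (mod 1027)
11^64 ≡ 178^2 = 31684 ≡ 874 (mod 1027)
11^128 ≡ 874^2 = 763876 ≡ 815 (mod 1027)
11^256 ≡ 815^2 = 664225 ≡ 783 (mod 1027)
11^512 ≡ 783^2 = 613089 ≡ 997 (mod 1027)
11^1024 ≡ 997^2 = 994009 ≡ 900 (mod 1027)
1026 = 1024 + 2 in binary powers of 2.
So 11^1026 ≡ 900 · 121 ≡ 38 (mod 1027).
Since 38 ≠ 1, base 11 is a Fermat witness: 1027 is composite.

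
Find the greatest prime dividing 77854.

83

77854 = 2 · 38927
38927 = 7 · 5561
5561 = 67 · 83
83 is prime.
So 77854 = 2 · 7 · 67 · 83; the largest prime factor is 83.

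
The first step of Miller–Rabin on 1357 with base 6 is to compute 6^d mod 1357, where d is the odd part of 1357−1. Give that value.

1212

1357 − 1 = 1356 = 2^2 · 339, so d = 339.
6^1 ≡ 6 (mod 1357)
6^2 ≡ 6^2 = 36 ≡ 36 (mod 1357)
6^4 ≡ 36^2 = 1296 ≡ 1296 (mod 1357)
6^8 ≡ 1296^2 = 1679616 ≡ 1007 (mod 1357)
6^16 ≡ 1007^2 = 1014049 ≡ 370 (mod 1357)
6^32 ≡ 370^2 = 136900 ≡ 1200 (mod 1357)
6^64 ≡ 1200^2 = 1440000 ≡ 223 (mod 1357)
6^128 ≡ 223^2 = 49729 ≡ 877 (mod 1357)
6^256 ≡ 877^2 = 769129 ≡ 1067 (mod 1357)
339 = 256 + 64 + 16 + 2 + 1 in binary powers of 2.
So 6^339 ≡ 1067 · 223 · 370 · 36 · 6 ≡ 1212 (mod 1357).
Squaring chain: 1212 → 670; never reaches −1, so base 6 is a Miller–Rabin witness that 1357 is composite.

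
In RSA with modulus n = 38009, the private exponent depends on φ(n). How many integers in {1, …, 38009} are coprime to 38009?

Factor: 38009 = 191 · 199.
φ(38009) = (191−1) · (199−1) = 190 · 198 = 37620.

37620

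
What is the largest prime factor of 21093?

21093 = 3 · 7031
7031 = 79 · 89
89 is prime.
So 21093 = 3 · 79 · 89; the largest prime factor is 89.

89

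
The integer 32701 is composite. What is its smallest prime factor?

53

32701 is odd.
Digit sum 13, not divisible by 3.
Ends in 1: not divisible by 5.
7: 32701 = 7·4671 + 4
11: 32701 = 11·2972 + 9
13: 32701 = 13·2515 + 6
17: 32701 = 17·1923 + 10
19: 32701 = 19·1721 + 2
23: 32701 = 23·1421 + 18
29: 32701 = 29·1127 + 18
31: 32701 = 31·1054 + 27
37: 32701 = 37·883 + 30
41: 32701 = 41·797 + 24
43: 32701 = 43·760 + 21
47: 32701 = 47·695 + 36
53: 32701 = 53·617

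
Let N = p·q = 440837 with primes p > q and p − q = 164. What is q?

587

Since p = q + 164, we have 440837 = q(q + 164), so q² + 164q − 440837 = 0.
Discriminant: 164² + 4·440837 = 26896 + 1763348 = 1790244; √1790244 = 1338.
q = (−164 + 1338)/2 = 587, and p = q + 164 = 751.
Check: 587 · 751 = 440837.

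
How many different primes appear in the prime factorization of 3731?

3

3731 = 7 · 533
533 = 13 · 41
3731 = 7 · 13 · 41, which has 3 distinct prime factors.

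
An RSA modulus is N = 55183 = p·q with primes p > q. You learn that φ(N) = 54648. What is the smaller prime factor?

139

φ(n) = (p−1)(q−1) = n − (p+q) + 1, so p + q = 55183 − 54648 + 1 = 536.
p and q are the roots of t² − 536t + 55183 = 0.
Discriminant: 536² − 4·55183 = 287296 − 220732 = 66564; √66564 = 258.
q = (536 − 258)/2 = 139, p = (536 + 258)/2 = 397.
Check: 139 · 397 = 55183.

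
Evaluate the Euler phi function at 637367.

611800

Factor: 637367 = 47 · 71 · 191.
φ(637367) = (47−1) · (71−1) · (191−1) = 46 · 70 · 190 = 611800.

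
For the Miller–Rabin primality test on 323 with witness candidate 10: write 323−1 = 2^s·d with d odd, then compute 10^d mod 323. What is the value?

323 − 1 = 322 = 2^1 · 161, so d = 161.
10^1 ≡ 10 (mod 323)
10^2 ≡ 10^2 = 100 ≡ 100 (mod 323)
10^4 ≡ 100^2 = 10000 ≡ 310 (mod 323)
10^8 ≡ 310^2 = 96100 ≡ 169 (mod 323)
10^16 ≡ 169^2 = 28561 ≡ 137 (mod 323)
10^32 ≡ 137^2 = 18769 ≡ 35 (mod 323)
10^64 ≡ 35^2 = 1225 ≡ 256 (mod 323)
10^128 ≡ 256^2 = 65536 ≡ 290 (mod 323)
161 = 128 + 32 + 1 in binary powers of 2.
So 10^161 ≡ 290 · 35 · 10 ≡ 78 (mod 323).
Squaring chain: 78; never reaches −1, so base 10 is a Miller–Rabin witness that 323 is composite.

78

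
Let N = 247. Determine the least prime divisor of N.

13

247 is odd.
Digit sum 13, not divisible by 3.
Ends in 7: not divisible by 5.
7: 247 = 7·35 + 2
11: 247 = 11·22 + 5
13: 247 = 13·19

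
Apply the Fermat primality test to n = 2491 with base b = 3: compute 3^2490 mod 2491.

3^1 ≡ 3 (mod 2491)
3^2 ≡ 3^2 = 9 ≡ 9 (mod 2491)
3^4 ≡ 9^2 = 81 ≡ 81 (mod 2491)
3^8 ≡ 81^2 = 6561 ≡ 1579 (mod 2491)
3^16 ≡ 1579^2 = 2493241 ≡ 2241 (mod 2491)
3^32 ≡ 2241^2 = 5022081 ≡ 225 (mod 2491)
3^64 ≡ 225^2 = 50625 ≡ 805 (mod 2491)
3^128 ≡ 805^2 = 648025 ≡ 365 (mod 2491)
3^256 ≡ 365^2 = 133225 ≡ 1202 (mod 2491)
3^512 ≡ 1202^2 = 1444804 ≡ 24 (mod 2491)
3^1024 ≡ 24^2 = 576 ≡ 576 (mod 2491)
3^2048 ≡ 576^2 = 331776 ≡ 473 (mod 2491)
2490 = 2048 + 256 + 128 + 32 + 16 + 8 + 2 in binary powers of 2.
So 3^2490 ≡ 473 · 1202 · 365 · 225 · 2241 · 1579 · 9 ≡ 1011 (mod 2491).
Since 1011 ≠ 1, base 3 is a Fermat witness: 2491 is composite.

1011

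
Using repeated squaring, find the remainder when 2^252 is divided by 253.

2^1 ≡ 2 (mod 253)
2^2 ≡ 2^2 = 4 ≡ 4 (mod 253)
2^4 ≡ 4^2 = 16 ≡ 16 (mod 253)
2^8 ≡ 16^2 = 256 ≡ 3 (mod 253)
2^16 ≡ 3^2 = 9 ≡ 9 (mod 253)
2^32 ≡ 9^2 = 81 ≡ 81 (mod 253)
2^64 ≡ 81^2 = 6561 ≡ 236 (mod 253)
2^128 ≡ 236^2 = 55696 ≡ 36 (mod 253)
252 = 128 + 64 + 32 + 16 + 8 + 4 in binary powers of 2.
So 2^252 ≡ 36 · 236 · 81 · 9 · 3 · 16 ≡ 81 (mod 253).
Since 81 ≠ 1, base 2 is a Fermat witness: 253 is composite.

81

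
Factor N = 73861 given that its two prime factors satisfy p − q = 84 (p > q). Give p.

317

Since p = q + 84, we have 73861 = q(q + 84), so q² + 84q − 73861 = 0.
Discriminant: 84² + 4·73861 = 7056 + 295444 = 302500; √302500 = 550.
q = (−84 + 550)/2 = 233, and p = q + 84 = 317.
Check: 233 · 317 = 73861.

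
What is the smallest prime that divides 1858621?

1858621 is odd.
Digit sum 31, not divisible by 3.
Ends in 1: not divisible by 5.
7: 1858621 = 7·265517 + 2
11: 1858621 = 11·168965 + 6
13: 1858621 = 13·142970 + 11
17: 1858621 = 17·109330 + 11
19: 1858621 = 19·97822 + 3
23: 1858621 = 23·80809 + 14
29: 1858621 = 29·64090 + 11
31: 1858621 = 31·59955 + 16
37: 1858621 = 37·50233

37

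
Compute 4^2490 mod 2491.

4^1 ≡ 4 (mod 2491)
4^2 ≡ 4^2 = 16 ≡ 16 (mod 2491)
4^4 ≡ 16^2 = 256 ≡ 256 (mod 2491)
4^8 ≡ 256^2 = 65536 ≡ 770 (mod 2491)
4^16 ≡ 770^2 = 592900 ≡ 42 (mod 2491)
4^32 ≡ 42^2 = 1764 ≡ 1764 (mod 2491)
4^64 ≡ 1764^2 = 3111696 ≡ 437 (mod 2491)
4^128 ≡ 437^2 = 190969 ≡ 1653 (mod 2491)
4^256 ≡ 1653^2 = 2732409 ≡ 2273 (mod 2491)
4^512 ≡ 2273^2 = 5166529 ≡ 195 (mod 2491)
4^1024 ≡ 195^2 = 38025 ≡ 660 (mod 2491)
4^2048 ≡ 660^2 = 435600 ≡ 2166 (mod 2491)
2490 = 2048 + 256 + 128 + 32 + 16 + 8 + 2 in binary powers of 2.
So 4^2490 ≡ 2166 · 2273 · 1653 · 1764 · 42 · 770 · 16 ≡ 947 (mod 2491).
Since 947 ≠ 1, base 4 is a Fermat witness: 2491 is composite.

947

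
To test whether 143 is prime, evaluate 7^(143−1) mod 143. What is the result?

82

7^1 ≡ 7 (mod 143)
7^2 ≡ 7^2 = 49 ≡ 49 (mod 143)
7^4 ≡ 49^2 = 2401 ≡ 113 (mod 143)
7^8 ≡ 113^2 = 12769 ≡ 42 (mod 143)
7^16 ≡ 42^2 = 1764 ≡ 48 (mod 143)
7^32 ≡ 48^2 = 2304 ≡ 16 (mod 143)
7^64 ≡ 16^2 = 256 ≡ 113 (mod 143)
7^128 ≡ 113^2 = 12769 ≡ 42 (mod 143)
142 = 128 + 8 + 4 + 2 in binary powers of 2.
So 7^142 ≡ 42 · 42 · 113 · 49 ≡ 82 (mod 143).
Since 82 ≠ 1, base 7 is a Fermat witness: 143 is composite.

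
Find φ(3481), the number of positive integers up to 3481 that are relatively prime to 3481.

Factor: 3481 = 59^2.
φ(3481) = 59^1·(59−1) = 3422.

3422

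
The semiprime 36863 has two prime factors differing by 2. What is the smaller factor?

Since p = q + 2, we have 36863 = q(q + 2), so q² + 2q − 36863 = 0.
Discriminant: 2² + 4·36863 = 4 + 147452 = 147456; √147456 = 384.
q = (−2 + 384)/2 = 191, and p = q + 2 = 193.
Check: 191 · 193 = 36863.

191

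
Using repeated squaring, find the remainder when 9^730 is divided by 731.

9^1 ≡ 9 (mod 731)
9^2 ≡ 9^2 = 81 ≡ 81 (mod 731)
9^4 ≡ 81^2 = 6561 ≡ 713 (mod 731)
9^8 ≡ 713^2 = 508369 ≡ 324 (mod 731)
9^16 ≡ 324^2 = 104976 ≡ 443 (mod 731)
9^32 ≡ 443^2 = 196249 ≡ 341 (mod 731)
9^64 ≡ 341^2 = 116281 ≡ 52 (mod 731)
9^128 ≡ 52^2 = 2704 ≡ 511 (mod 731)
9^256 ≡ 511^2 = 261121 ≡ 154 (mod 731)
9^512 ≡ 154^2 = 23716 ≡ 324 (mod 731)
730 = 512 + 128 + 64 + 16 + 8 + 2 in binary powers of 2.
So 9^730 ≡ 324 · 511 · 52 · 443 · 324 · 81 ≡ 13 (mod 731).
Since 13 ≠ 1, base 9 is a Fermat witness: 731 is composite.

13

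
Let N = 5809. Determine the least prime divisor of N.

37

5809 is odd.
Digit sum 22, not divisible by 3.
Ends in 9: not divisible by 5.
7: 5809 = 7·829 + 6
11: 5809 = 11·528 + 1
13: 5809 = 13·446 + 11
17: 5809 = 17·341 + 12
19: 5809 = 19·305 + 14
23: 5809 = 23·252 + 13
29: 5809 = 29·200 + 9
31: 5809 = 31·187 + 12
37: 5809 = 37·157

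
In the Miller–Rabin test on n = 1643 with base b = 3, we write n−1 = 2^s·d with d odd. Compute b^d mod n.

1532

1643 − 1 = 1642 = 2^1 · 821, so d = 821.
3^1 ≡ 3 (mod 1643)
3^2 ≡ 3^2 = 9 ≡ 9 (mod 1643)
3^4 ≡ 9^2 = 81 ≡ 81 (mod 1643)
3^8 ≡ 81^2 = 6561 ≡ 1632 (mod 1643)
3^16 ≡ 1632^2 = 2663424 ≡ 121 (mod 1643)
3^32 ≡ 121^2 = 14641 ≡ 1497 (mod 1643)
3^64 ≡ 1497^2 = 2241009 ≡ 1600 (mod 1643)
3^128 ≡ 1600^2 = 2560000 ≡ 206 (mod 1643)
3^256 ≡ 206^2 = 42436 ≡ 1361 (mod 1643)
3^512 ≡ 1361^2 = 1852321 ≡ 660 (mod 1643)
821 = 512 + 256 + 32 + 16 + 4 + 1 in binary powers of 2.
So 3^821 ≡ 660 · 1361 · 1497 · 121 · 81 · 3 ≡ 1532 (mod 1643).
Squaring chain: 1532; never reaches −1, so base 3 is a Miller–Rabin witness that 1643 is composite.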